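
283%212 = 71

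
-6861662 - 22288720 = -29150382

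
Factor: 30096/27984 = 3^1*19^1*53^(-1) = 57/53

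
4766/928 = 2383/464 ≈ 5.14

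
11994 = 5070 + 6924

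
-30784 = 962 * (-32)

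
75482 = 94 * 803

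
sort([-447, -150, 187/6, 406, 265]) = [-447, -150, 187/6, 265, 406]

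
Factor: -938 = -1*2^1*7^1*67^1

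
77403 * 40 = 3096120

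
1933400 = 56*34525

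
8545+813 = 9358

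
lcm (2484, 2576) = 69552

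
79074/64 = 1235 + 17/32 ≈ 1235.53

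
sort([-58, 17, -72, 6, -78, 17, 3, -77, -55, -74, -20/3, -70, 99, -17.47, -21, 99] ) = [-78, -77, -74, -72, -70, -58, -55, -21, -17.47, -20/3, 3, 6, 17, 17, 99, 99] 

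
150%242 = 150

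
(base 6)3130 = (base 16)2be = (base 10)702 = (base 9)860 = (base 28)p2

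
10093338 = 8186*1233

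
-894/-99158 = 447/49579 ≈ 0.00902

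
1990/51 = 39 + 1/51 ≈ 39.02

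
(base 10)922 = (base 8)1632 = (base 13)55c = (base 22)1jk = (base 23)1h2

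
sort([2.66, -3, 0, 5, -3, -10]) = [-10, -3, -3, 0, 2.66, 5]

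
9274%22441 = 9274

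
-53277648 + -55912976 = -109190624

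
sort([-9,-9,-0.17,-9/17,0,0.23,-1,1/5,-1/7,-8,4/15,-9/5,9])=[-9,-9,-8,-9/5,-1,-9/17,-0.17,-1/7,0,1/5,0.23,4/15,9]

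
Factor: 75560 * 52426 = 2^4 * 5^1 * 11^1 * 1889^1 * 2383^1 = 3961308560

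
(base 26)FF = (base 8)625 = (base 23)HE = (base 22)I9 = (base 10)405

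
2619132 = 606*4322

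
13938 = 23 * 606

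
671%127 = 36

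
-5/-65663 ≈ 0.0000761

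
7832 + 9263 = 17095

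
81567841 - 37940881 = 43626960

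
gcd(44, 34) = 2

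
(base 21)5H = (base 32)3Q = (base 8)172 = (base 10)122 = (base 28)4A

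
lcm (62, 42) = 1302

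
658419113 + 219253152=877672265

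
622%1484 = 622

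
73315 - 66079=7236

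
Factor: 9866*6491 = 2^1*4933^1*6491^1 = 64040206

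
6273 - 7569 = -1296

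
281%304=281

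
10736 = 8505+2231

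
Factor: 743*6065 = 5^1*743^1*1213^1 = 4506295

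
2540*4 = 10160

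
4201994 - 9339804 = -5137810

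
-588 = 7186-7774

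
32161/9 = 3573 + 4/9 ≈ 3573.44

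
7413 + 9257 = 16670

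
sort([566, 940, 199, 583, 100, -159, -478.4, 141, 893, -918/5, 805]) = [-478.4, -918/5, -159, 100, 141, 199, 566, 583, 805, 893, 940]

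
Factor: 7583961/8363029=3^1*7^1*11^1*53^(-1)*32831^1*157793^(-1)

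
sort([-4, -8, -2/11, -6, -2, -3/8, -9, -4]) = [-9, -8, -6, -4, -4, -2, -3/8, -2/11]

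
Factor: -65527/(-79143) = 3^(-1) * 7^1 * 11^1 * 31^(-1) = 77/93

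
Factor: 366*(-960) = -1*2^7*3^2*5^1*61^1 = -351360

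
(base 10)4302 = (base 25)6m2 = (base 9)5810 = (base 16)10ce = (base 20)af2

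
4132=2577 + 1555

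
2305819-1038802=1267017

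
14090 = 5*2818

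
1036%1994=1036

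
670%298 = 74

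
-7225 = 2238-9463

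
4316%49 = 4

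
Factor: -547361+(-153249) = -1*2^1*5^1*70061^1 = -700610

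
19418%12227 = 7191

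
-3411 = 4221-7632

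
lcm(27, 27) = 27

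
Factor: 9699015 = 3^1*5^1*107^1*6043^1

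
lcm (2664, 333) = 2664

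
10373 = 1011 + 9362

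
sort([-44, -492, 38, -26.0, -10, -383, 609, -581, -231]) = [-581, -492, -383, -231, -44, -26.0, -10, 38, 609]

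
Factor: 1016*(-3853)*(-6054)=2^4*3^1*127^1*1009^1*3853^1=23699278992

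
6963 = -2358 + 9321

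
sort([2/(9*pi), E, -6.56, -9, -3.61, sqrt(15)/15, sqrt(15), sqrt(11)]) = [-9, -6.56, -3.61, 2/(9*pi), sqrt(15)/15, E, sqrt(11), sqrt(15)]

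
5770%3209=2561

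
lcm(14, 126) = 126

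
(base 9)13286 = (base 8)21434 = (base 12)5250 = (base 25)e9d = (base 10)8988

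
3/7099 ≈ 0.000423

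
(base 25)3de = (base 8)4246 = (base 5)32324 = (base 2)100010100110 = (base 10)2214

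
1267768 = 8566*148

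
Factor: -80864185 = -1*5^1*16172837^1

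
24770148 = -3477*(-7124)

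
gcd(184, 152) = 8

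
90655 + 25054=115709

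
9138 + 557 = 9695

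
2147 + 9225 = 11372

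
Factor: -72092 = -1*2^2*67^1*269^1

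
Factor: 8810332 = 2^2*2202583^1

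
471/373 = 1 + 98/373 ≈ 1.26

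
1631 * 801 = 1306431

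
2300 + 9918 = 12218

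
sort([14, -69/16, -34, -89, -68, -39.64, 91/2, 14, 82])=[-89, -68, -39.64, -34, -69/16, 14, 14, 91/2, 82]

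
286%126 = 34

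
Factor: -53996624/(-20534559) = 2^4 * 3^(-1) * 11^1 * 17^1 * 18047^1 * 6844853^(-1)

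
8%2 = 0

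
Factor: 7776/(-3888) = -1 * 2^1 = -2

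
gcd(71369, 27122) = 1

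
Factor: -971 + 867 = -1 * 2^3 * 13^1 = -104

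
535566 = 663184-127618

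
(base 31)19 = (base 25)1f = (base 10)40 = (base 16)28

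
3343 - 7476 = -4133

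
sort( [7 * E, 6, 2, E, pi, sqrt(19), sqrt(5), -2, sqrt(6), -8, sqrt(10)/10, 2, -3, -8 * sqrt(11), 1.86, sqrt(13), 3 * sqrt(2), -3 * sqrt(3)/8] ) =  [-8 * sqrt(11), -8, -3, -2, -3 * sqrt(3)/8, sqrt(10)/10, 1.86, 2, 2, sqrt(5), sqrt(6), E, pi, sqrt(13), 3 * sqrt(2), sqrt(19), 6, 7 * E] 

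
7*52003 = 364021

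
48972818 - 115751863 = -66779045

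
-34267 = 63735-98002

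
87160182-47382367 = 39777815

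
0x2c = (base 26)1i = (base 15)2e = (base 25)1j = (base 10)44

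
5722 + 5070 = 10792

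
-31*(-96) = 2976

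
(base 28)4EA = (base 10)3538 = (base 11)2727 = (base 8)6722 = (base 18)AGA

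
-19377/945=-20 - 53/105 ≈ -20.50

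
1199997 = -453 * (-2649)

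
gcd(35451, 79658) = 1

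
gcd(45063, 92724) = 3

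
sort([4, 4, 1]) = [1, 4, 4]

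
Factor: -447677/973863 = -1 * 3^(-4) * 11^(-1) * 1093^(-1) * 447677^1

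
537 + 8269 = 8806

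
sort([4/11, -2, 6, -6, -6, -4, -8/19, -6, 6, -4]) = [-6, -6, -6, -4, -4, -2, -8/19, 4/11, 6, 6]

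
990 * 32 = 31680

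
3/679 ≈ 0.00442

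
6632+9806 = 16438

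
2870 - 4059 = -1189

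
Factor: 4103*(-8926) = -1*2^1*11^1*373^1*4463^1 = -36623378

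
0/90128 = 0 = 0.00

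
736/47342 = 368/23671 ≈ 0.0155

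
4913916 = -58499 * (-84)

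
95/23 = 4 + 3/23 ≈ 4.13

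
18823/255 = 73 + 208/255 ≈ 73.82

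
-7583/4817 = -1 - 2766/4817 ≈ -1.57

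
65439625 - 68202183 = -2762558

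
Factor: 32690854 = 2^1*7^1*107^1*139^1*157^1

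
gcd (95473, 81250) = 1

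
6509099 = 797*8167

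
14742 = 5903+8839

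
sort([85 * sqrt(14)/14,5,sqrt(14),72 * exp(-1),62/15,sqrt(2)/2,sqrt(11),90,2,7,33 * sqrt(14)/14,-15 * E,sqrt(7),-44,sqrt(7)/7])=[-44,-15 * E,sqrt(7)/7,sqrt(2)/2,2,sqrt(7),sqrt(11),sqrt(14),62/15,5,7,33 * sqrt(14)/14,85 * sqrt(14)/14,72 * exp(-1),90]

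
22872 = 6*3812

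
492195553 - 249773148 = 242422405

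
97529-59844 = 37685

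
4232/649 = 6 + 338/649 ≈ 6.52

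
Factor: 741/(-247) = -1 * 3^1 = -3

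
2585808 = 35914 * 72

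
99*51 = 5049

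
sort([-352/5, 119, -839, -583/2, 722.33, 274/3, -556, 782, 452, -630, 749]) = [-839, -630, -556, -583/2, -352/5, 274/3, 119, 452, 722.33, 749, 782]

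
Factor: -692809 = -1*13^1*137^1*389^1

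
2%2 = 0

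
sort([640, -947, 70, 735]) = [-947, 70, 640, 735]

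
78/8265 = 26/2755 ≈ 0.00944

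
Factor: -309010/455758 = -1 * 5^1 * 13^1 * 181^ (-1) * 1259^ (-1) * 2377^1 = -154505/227879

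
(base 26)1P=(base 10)51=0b110011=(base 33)1I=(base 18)2F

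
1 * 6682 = 6682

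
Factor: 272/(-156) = -1*2^2*3^(-1)*13^(-1)*17^1 = -68/39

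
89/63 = 1 + 26/63 ≈ 1.41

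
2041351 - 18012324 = -15970973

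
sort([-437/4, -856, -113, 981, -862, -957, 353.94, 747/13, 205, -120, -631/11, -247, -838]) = [-957, -862, -856, -838, -247, -120, -113, -437/4, -631/11, 747/13, 205, 353.94, 981]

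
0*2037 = 0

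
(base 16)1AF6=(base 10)6902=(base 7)26060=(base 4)1223312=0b1101011110110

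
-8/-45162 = 4/22581 ≈ 0.000177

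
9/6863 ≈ 0.00131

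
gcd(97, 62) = 1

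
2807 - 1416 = 1391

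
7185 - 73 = 7112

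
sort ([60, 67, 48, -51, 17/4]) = [-51, 17/4, 48, 60, 67]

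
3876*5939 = 23019564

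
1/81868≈0.0000122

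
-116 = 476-592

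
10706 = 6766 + 3940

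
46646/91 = 512 + 54/91 ≈ 512.59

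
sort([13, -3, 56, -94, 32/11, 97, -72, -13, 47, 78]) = [-94, -72, -13, -3, 32/11, 13, 47, 56, 78, 97]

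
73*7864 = 574072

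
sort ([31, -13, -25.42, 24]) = [-25.42, -13, 24, 31]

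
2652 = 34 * 78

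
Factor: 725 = 5^2 * 29^1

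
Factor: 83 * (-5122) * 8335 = -1 * 2^1 * 5^1 * 13^1 * 83^1 * 197^1 * 1667^1 = -3543425210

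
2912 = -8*(-364) 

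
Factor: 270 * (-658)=-1 * 2^2 * 3^3 * 5^1 * 7^1 * 47^1=-177660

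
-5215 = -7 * 745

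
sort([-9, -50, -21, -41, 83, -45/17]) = [-50, -41, -21, -9, -45/17, 83]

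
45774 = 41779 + 3995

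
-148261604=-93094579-55167025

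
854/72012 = 427/36006 ≈ 0.0119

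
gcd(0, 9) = 9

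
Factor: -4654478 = -1*2^1*2327239^1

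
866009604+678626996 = 1544636600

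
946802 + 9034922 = 9981724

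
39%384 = 39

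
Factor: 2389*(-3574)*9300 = -1*2^3*3^1*5^2*31^1*1787^1*2389^1 = -79406059800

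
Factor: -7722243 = -1 * 3^3 * 286009^1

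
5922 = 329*18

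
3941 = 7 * 563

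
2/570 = 1/285 ≈ 0.00351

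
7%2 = 1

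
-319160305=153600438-472760743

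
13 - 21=-8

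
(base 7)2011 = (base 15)314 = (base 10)694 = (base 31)mc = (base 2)1010110110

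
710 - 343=367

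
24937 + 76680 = 101617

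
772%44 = 24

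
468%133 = 69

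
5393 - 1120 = 4273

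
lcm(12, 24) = 24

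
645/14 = 46 + 1/14 ≈ 46.07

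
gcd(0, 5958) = 5958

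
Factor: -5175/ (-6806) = 2^ (-1) * 3^2 * 5^2 * 23^1 * 41^ (-1) * 83^ (-1)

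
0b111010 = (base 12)4a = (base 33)1p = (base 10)58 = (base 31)1r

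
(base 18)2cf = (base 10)879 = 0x36f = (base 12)613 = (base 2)1101101111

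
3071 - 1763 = 1308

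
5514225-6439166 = -924941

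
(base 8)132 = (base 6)230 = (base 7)156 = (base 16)5a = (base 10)90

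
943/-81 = -11 - 52/81 ≈ -11.64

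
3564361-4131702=-567341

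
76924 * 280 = 21538720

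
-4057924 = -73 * 55588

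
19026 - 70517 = -51491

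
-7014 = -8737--1723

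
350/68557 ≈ 0.00511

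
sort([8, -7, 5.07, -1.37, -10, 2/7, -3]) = [-10, -7, -3, -1.37, 2/7, 5.07, 8]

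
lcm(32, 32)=32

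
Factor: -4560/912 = -1*5^1 = -5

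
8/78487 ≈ 0.000102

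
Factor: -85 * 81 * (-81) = 3^8 * 5^1 * 17^1 = 557685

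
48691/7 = 6955 + 6/7 ≈ 6955.86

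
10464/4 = 2616 = 2616.00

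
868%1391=868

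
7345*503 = 3694535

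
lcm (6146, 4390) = 30730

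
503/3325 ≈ 0.151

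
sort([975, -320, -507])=[-507, -320, 975]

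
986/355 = 2 + 276/355 ≈ 2.78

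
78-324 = -246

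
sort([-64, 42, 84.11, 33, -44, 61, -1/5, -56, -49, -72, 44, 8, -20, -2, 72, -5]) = [-72, -64, -56, -49, -44, -20, -5, -2, -1/5, 8, 33, 42, 44, 61, 72, 84.11]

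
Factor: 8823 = 3^1*17^1*173^1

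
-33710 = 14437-48147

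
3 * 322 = 966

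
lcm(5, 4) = 20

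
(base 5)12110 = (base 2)1110001001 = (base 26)18l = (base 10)905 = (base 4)32021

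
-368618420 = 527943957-896562377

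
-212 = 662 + -874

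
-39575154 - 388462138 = -428037292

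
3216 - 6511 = -3295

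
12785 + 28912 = 41697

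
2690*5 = 13450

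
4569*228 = 1041732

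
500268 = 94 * 5322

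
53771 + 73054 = 126825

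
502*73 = 36646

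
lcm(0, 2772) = 0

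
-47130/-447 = 15710/149 ≈ 105.44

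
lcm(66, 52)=1716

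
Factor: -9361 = -1 * 11^1 * 23^1 * 37^1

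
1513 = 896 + 617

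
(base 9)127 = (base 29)3j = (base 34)34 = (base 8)152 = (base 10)106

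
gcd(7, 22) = 1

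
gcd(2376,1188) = 1188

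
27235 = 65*419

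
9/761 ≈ 0.0118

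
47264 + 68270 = 115534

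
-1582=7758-9340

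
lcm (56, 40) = 280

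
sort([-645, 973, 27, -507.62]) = [-645, -507.62, 27, 973]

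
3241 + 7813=11054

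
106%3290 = 106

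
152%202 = 152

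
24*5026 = 120624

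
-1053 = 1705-2758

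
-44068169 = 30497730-74565899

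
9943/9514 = 1 + 429/9514 ≈ 1.05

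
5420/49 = 110 + 30/49 ≈ 110.61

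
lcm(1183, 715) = 65065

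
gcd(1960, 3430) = 490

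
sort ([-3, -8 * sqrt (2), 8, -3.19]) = [-8 * sqrt (2), -3.19, -3, 8]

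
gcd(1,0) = 1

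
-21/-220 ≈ 0.0955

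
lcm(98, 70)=490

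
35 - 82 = -47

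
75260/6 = 12543 + 1/3 ≈ 12543.33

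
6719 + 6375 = 13094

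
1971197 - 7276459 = -5305262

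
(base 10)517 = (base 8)1005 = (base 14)28d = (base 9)634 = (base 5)4032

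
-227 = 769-996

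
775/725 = 1 + 2/29 ≈ 1.07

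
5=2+3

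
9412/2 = 4706 = 4706.00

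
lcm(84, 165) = 4620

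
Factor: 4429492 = 2^2*37^1*173^2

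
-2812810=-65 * 43274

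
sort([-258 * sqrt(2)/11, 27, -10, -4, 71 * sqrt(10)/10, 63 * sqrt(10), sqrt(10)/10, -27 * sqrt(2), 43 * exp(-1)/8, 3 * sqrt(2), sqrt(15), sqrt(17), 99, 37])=[-27 * sqrt(2), -258 * sqrt(2)/11, -10, -4, sqrt(10)/10, 43 * exp(-1)/8, sqrt(15), sqrt(17), 3 * sqrt(2), 71 * sqrt(10)/10, 27, 37, 99, 63 * sqrt(10)]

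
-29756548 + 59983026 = 30226478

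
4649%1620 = 1409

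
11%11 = 0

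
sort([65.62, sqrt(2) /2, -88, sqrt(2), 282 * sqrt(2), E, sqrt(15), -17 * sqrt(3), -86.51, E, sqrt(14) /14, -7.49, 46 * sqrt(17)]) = [-88, -86.51, -17 * sqrt(3), -7.49, sqrt(14) /14, sqrt(2) /2, sqrt(2), E, E, sqrt(15), 65.62, 46 * sqrt(17), 282 * sqrt(2)]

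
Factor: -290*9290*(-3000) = 2^5*3^1*5^5*29^1*929^1 = 8082300000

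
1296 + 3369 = 4665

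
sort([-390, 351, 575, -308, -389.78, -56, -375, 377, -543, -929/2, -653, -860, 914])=[-860, -653, -543, -929/2, -390, -389.78, -375, -308, -56, 351, 377, 575, 914]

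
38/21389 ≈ 0.00178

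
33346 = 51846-18500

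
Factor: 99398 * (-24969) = -1 * 2^1 * 3^1 * 7^1 * 13^1 * 29^1 * 41^1 * 3823^1 = -2481868662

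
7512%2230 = 822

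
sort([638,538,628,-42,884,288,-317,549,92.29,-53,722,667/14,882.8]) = [-317,-53,-42,667/14,92.29,288,538,549,628,638,722,882.8,884]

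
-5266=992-6258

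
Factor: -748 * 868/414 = -1 * 2^3 * 3^(-2) * 7^1 * 11^1 * 17^1 * 23^(-1) * 31^1 = -324632/207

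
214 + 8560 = 8774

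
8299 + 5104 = 13403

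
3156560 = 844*3740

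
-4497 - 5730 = -10227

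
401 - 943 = -542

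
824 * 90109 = 74249816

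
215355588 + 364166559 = 579522147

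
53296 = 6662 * 8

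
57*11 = 627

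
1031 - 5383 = -4352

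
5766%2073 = 1620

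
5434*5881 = 31957354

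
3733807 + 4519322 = 8253129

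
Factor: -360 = -1*2^3*3^2*5^1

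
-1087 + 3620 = 2533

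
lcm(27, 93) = 837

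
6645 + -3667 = 2978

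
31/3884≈0.00798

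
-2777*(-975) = 2707575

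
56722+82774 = 139496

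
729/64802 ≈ 0.0112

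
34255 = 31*1105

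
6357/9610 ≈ 0.661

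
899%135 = 89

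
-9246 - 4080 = -13326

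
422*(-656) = -276832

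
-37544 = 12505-50049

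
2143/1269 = 1+874/1269 ≈ 1.69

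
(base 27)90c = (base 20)g8d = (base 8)14655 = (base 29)7nj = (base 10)6573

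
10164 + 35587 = 45751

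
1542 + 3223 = 4765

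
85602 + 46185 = 131787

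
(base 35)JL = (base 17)266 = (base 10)686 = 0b1010101110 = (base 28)OE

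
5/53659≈0.0000932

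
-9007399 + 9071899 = 64500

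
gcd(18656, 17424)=176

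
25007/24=1041+23/24 ≈ 1041.96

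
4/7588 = 1/1897 ≈ 0.000527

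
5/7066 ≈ 0.000708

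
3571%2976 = 595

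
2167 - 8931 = -6764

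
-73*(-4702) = 343246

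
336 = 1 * 336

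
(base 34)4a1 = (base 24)8el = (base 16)1365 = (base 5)124330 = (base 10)4965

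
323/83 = 3 + 74/83 ≈ 3.89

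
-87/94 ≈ -0.926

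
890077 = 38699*23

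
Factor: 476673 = 3^1*29^1*5479^1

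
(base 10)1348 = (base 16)544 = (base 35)13i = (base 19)3di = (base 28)1k4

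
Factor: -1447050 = -1 * 2^1 * 3^1 * 5^2 * 11^1 * 877^1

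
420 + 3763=4183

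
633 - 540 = 93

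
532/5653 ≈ 0.0941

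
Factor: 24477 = 3^1*41^1*199^1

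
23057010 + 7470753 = 30527763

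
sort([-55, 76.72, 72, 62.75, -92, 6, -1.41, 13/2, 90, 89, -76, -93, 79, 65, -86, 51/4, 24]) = [-93, -92, -86, -76, -55, -1.41, 6, 13/2, 51/4, 24, 62.75, 65, 72, 76.72, 79, 89, 90]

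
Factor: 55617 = 3^1*18539^1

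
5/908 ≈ 0.00551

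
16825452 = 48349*348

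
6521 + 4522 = 11043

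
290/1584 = 145/792 ≈ 0.183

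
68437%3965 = 1032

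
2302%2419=2302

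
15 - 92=-77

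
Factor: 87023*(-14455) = -1*5^1*7^2*17^1*59^1*5119^1 = -1257917465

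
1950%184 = 110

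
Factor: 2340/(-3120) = -1 * 2^(-2) * 3^1 = -3/4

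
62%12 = 2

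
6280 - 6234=46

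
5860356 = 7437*788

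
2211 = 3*737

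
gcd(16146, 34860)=6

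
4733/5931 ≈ 0.798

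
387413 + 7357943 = 7745356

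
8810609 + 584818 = 9395427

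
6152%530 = 322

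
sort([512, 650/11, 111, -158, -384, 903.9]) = [-384, -158, 650/11, 111, 512, 903.9]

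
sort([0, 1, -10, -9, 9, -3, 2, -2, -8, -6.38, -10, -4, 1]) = [-10, -10, -9, -8, -6.38, -4, -3, -2, 0, 1, 1, 2, 9]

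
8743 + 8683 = 17426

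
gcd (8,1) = 1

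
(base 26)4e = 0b1110110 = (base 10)118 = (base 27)4a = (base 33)3j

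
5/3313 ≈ 0.00151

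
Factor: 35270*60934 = 2^2*5^1*3527^1*30467^1 = 2149142180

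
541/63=8 + 37/63 ≈ 8.59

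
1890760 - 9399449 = -7508689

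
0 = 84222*0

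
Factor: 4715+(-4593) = 2^1*61^1 = 122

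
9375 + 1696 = 11071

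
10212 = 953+9259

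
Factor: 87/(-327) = -1*29^1*109^(-1) = -29/109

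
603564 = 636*949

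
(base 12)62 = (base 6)202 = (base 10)74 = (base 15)4e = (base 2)1001010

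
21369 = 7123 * 3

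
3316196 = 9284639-5968443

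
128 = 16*8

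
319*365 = 116435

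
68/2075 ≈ 0.0328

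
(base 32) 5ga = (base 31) 5r0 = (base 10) 5642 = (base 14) 20b0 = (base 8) 13012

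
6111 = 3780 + 2331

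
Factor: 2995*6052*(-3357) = -1*2^2*3^2*5^1*17^1*89^1*373^1*599^1 = -60848109180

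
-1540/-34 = 45 + 5/17 ≈ 45.29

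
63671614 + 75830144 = 139501758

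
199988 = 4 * 49997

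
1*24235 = 24235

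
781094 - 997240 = -216146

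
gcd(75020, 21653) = 1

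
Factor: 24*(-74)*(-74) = 2^5*3^1*37^2 = 131424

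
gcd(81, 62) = 1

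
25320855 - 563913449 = -538592594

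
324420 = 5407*60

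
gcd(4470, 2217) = 3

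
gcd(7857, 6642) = 81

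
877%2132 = 877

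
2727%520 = 127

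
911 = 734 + 177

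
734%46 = 44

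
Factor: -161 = -1 * 7^1 * 23^1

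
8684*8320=72250880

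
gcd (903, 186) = 3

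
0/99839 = 0 = 0.00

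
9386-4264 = 5122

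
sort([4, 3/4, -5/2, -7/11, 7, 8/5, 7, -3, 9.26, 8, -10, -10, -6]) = [-10, -10, -6, -3, -5/2, -7/11, 3/4, 8/5, 4, 7, 7, 8, 9.26]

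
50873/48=1059 + 41/48 ≈ 1059.85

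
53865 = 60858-6993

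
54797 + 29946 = 84743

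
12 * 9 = 108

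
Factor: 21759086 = 2^1 * 31^1 * 71^1 * 4943^1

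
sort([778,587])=[587,778]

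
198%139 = 59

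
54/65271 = 18/21757 ≈ 0.000827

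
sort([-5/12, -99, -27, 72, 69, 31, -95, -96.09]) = [-99, -96.09, -95, -27, -5/12, 31, 69, 72]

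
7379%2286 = 521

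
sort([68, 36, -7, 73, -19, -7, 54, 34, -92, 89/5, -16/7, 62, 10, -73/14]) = [-92, -19, -7, -7, -73/14, -16/7, 10, 89/5, 34, 36, 54, 62, 68, 73]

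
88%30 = 28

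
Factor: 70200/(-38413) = -1*2^3*3^3*5^2*13^1*107^(-1)*359^(-1)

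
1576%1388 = 188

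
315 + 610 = 925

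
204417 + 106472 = 310889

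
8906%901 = 797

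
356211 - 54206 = 302005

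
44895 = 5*8979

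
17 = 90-73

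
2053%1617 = 436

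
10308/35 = 294 + 18/35 ≈ 294.51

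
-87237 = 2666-89903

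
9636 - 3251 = 6385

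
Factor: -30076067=-1*7^1*4296581^1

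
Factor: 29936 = 2^4 * 1871^1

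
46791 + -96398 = -49607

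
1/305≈0.00328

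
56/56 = 1 = 1.00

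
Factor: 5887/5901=3^(-1) * 29^2 * 281^(-1)=841/843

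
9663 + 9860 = 19523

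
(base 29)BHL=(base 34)8F7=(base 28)CCL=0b10011000100101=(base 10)9765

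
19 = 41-22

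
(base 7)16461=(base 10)4698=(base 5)122243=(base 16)125a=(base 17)g46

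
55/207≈0.266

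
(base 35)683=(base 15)23dd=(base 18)15a1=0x1dd1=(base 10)7633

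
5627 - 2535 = 3092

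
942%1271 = 942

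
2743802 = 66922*41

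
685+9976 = 10661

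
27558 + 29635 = 57193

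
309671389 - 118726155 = 190945234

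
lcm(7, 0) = 0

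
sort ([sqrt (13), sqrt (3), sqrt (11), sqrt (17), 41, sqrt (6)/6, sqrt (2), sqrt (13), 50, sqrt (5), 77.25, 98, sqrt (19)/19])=[sqrt (19)/19, sqrt (6)/6, sqrt (2), sqrt (3), sqrt (5), sqrt (11), sqrt (13), sqrt (13), sqrt (17), 41, 50, 77.25, 98]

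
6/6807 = 2/2269 ≈ 0.000881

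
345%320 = 25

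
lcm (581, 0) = 0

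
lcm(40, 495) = 3960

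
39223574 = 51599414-12375840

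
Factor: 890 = 2^1*5^1*89^1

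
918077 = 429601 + 488476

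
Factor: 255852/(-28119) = -1*2^2*3^2*7^(-1)*13^(-1)*23^1 = -828/91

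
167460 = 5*33492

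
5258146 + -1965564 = 3292582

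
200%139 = 61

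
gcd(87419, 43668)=1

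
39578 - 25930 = 13648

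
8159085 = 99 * 82415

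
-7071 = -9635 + 2564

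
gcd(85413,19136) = 1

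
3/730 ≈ 0.00411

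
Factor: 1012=2^2*11^1*23^1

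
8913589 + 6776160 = 15689749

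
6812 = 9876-3064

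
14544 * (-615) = -8944560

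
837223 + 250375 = 1087598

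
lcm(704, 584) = 51392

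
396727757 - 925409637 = -528681880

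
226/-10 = -113/5 = -22.60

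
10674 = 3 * 3558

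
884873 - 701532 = 183341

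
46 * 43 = 1978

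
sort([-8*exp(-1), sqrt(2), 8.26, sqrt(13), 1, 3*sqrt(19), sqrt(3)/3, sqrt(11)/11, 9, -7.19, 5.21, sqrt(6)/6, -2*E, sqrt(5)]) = [-7.19, -2*E, -8*exp(-1), sqrt(11)/11, sqrt(6)/6, sqrt(3)/3, 1, sqrt(2), sqrt(5), sqrt(13), 5.21, 8.26, 9, 3*sqrt(19)]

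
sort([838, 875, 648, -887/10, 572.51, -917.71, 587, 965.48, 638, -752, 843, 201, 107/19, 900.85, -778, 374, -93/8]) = [-917.71, -778, -752, -887/10, -93/8, 107/19, 201, 374, 572.51, 587, 638, 648, 838, 843, 875, 900.85, 965.48]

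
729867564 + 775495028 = 1505362592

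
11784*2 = 23568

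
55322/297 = 186+80/297 ≈ 186.27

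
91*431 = 39221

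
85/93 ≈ 0.914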